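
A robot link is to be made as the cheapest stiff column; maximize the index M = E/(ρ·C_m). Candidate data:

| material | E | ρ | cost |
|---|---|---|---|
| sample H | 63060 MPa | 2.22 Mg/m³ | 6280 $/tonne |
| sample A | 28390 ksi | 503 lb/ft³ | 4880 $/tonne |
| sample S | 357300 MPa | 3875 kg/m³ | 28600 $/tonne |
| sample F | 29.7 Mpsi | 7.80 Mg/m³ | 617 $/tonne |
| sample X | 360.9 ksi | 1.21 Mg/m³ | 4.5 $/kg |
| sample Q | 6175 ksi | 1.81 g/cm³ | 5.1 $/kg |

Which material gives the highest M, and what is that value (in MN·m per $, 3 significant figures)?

sample F, M = 42.5 MN·m per $

Normalizing units and computing the index:
  sample H: E = 63.06 GPa, ρ = 2220 kg/m³, cost = 6.280 $/kg
  sample A: E = 195.7 GPa, ρ = 8057 kg/m³, cost = 4.880 $/kg
  sample S: E = 357.3 GPa, ρ = 3875 kg/m³, cost = 28.60 $/kg
  sample F: E = 204.8 GPa, ρ = 7800 kg/m³, cost = 0.6170 $/kg
  sample X: E = 2.488 GPa, ρ = 1210 kg/m³, cost = 4.500 $/kg
  sample Q: E = 42.58 GPa, ρ = 1810 kg/m³, cost = 5.100 $/kg
  sample F: M = 42.5 MN·m per $
  sample A: M = 4.98 MN·m per $
  sample Q: M = 4.61 MN·m per $
  sample H: M = 4.52 MN·m per $
  sample S: M = 3.22 MN·m per $
  sample X: M = 0.457 MN·m per $
The maximum is for sample F.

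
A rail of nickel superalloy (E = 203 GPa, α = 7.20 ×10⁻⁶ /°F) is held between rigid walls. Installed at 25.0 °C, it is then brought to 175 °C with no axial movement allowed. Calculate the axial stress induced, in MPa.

α = 7.20×10⁻⁶/°F × 9/5 = 13.0×10⁻⁶/K.
ΔT = 150.0 K. Constrained thermal stress σ = E·α·ΔT = 203.0×10³ MPa × 13.0×10⁻⁶ × 150.0 = 395 MPa (compressive).

395 MPa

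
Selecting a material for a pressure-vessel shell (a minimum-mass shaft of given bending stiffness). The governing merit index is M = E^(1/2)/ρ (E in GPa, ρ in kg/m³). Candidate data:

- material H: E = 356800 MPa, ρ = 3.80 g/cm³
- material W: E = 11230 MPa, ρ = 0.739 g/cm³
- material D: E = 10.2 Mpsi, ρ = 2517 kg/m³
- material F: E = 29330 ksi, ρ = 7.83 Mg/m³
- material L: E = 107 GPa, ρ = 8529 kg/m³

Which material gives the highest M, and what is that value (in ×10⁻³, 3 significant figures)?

material H, M = 4.97×10⁻³

Normalizing units and computing the index:
  material H: E = 356.8 GPa, ρ = 3800 kg/m³
  material W: E = 11.23 GPa, ρ = 739.0 kg/m³
  material D: E = 70.33 GPa, ρ = 2517 kg/m³
  material F: E = 202.2 GPa, ρ = 7830 kg/m³
  material L: E = 107.0 GPa, ρ = 8529 kg/m³
  material H: M = 4.97×10⁻³
  material W: M = 4.53×10⁻³
  material D: M = 3.33×10⁻³
  material F: M = 1.82×10⁻³
  material L: M = 1.21×10⁻³
Material H ranks first.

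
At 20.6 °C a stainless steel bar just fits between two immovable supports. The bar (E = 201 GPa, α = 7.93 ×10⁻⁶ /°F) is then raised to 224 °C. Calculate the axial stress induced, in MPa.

α = 7.93×10⁻⁶/°F × 9/5 = 14.3×10⁻⁶/K.
ΔT = 203.4 K. Constrained thermal stress σ = E·α·ΔT = 201.0×10³ MPa × 14.3×10⁻⁶ × 203.4 = 584 MPa (compressive).

584 MPa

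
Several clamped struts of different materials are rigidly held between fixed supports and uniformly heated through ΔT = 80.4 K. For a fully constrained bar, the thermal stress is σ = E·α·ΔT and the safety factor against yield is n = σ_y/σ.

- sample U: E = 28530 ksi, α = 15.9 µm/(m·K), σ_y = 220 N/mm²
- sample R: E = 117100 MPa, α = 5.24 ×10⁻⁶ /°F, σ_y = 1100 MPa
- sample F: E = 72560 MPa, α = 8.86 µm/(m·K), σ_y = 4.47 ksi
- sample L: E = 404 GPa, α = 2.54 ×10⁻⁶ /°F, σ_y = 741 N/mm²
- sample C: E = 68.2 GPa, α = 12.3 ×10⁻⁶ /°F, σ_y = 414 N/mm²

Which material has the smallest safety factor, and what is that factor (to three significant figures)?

sample F, n = 0.596

With everything in SI (GPa, ×10⁻⁶/K, MPa):
  sample U: E = 196.7, α = 15.9, σ_y = 220.0 → σ = 251 MPa, n = 0.875
  sample R: E = 117.1, α = 9.43, σ_y = 1100 → σ = 88.8 MPa, n = 12.4
  sample F: E = 72.56, α = 8.86, σ_y = 30.82 → σ = 51.7 MPa, n = 0.596
  sample L: E = 404.0, α = 4.57, σ_y = 741.0 → σ = 149 MPa, n = 4.99
  sample C: E = 68.20, α = 22.1, σ_y = 414.0 → σ = 121 MPa, n = 3.41
The minimum is sample F at n = 0.596.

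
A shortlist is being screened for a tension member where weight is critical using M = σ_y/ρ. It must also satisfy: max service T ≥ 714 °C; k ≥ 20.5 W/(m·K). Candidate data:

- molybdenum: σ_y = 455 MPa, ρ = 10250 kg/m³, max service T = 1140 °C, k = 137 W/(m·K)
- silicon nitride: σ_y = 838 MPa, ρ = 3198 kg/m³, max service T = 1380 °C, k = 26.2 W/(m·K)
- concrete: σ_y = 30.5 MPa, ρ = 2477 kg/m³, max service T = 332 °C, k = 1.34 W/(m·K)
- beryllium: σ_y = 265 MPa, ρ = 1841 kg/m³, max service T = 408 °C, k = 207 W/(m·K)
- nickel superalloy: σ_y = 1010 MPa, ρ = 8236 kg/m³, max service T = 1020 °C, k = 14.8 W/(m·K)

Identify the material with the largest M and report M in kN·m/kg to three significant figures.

Screen on constraints: max service T ≥ 714 °C; k ≥ 20.5 W/(m·K). Survivors: molybdenum, silicon nitride.
Per-candidate index values:
  silicon nitride: M = 262 kN·m/kg
  molybdenum: M = 44.4 kN·m/kg
The maximum is for silicon nitride.

silicon nitride, M = 262 kN·m/kg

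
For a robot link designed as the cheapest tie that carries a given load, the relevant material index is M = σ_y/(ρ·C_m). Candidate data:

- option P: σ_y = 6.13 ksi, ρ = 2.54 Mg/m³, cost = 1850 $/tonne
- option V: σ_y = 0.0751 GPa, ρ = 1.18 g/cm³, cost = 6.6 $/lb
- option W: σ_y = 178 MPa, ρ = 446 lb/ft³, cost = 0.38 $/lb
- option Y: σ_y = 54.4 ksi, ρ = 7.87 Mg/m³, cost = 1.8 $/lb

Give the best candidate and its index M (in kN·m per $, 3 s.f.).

option W, M = 29.7 kN·m per $

Convert each candidate to consistent units, then evaluate M:
  option P: σ_y = 42.26 MPa, ρ = 2540 kg/m³, cost = 1.850 $/kg
  option V: σ_y = 75.10 MPa, ρ = 1180 kg/m³, cost = 14.55 $/kg
  option W: σ_y = 178.0 MPa, ρ = 7144 kg/m³, cost = 0.8377 $/kg
  option Y: σ_y = 375.1 MPa, ρ = 7870 kg/m³, cost = 3.968 $/kg
  option W: M = 29.7 kN·m per $
  option Y: M = 12.0 kN·m per $
  option P: M = 8.99 kN·m per $
  option V: M = 4.37 kN·m per $
Option W has the largest M.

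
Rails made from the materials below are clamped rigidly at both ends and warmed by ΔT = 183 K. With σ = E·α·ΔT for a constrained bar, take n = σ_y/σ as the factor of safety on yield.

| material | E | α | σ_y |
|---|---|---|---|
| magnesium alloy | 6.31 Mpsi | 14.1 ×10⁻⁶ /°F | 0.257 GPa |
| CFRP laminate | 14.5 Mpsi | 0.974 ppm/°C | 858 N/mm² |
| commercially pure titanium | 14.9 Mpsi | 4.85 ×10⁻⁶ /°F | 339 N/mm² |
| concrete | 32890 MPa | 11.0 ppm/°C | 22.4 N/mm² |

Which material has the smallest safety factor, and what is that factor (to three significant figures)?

In consistent units (E in GPa, α in ×10⁻⁶/K, σ_y in MPa):
  magnesium alloy: E = 43.51, α = 25.4, σ_y = 257.0 → σ = 202 MPa, n = 1.27
  CFRP laminate: E = 99.97, α = 0.974, σ_y = 858.0 → σ = 17.8 MPa, n = 48.1
  commercially pure titanium: E = 102.7, α = 8.73, σ_y = 339.0 → σ = 164 MPa, n = 2.07
  concrete: E = 32.89, α = 11.0, σ_y = 22.40 → σ = 66.2 MPa, n = 0.338
Smallest n: concrete with n = 0.338.

concrete, n = 0.338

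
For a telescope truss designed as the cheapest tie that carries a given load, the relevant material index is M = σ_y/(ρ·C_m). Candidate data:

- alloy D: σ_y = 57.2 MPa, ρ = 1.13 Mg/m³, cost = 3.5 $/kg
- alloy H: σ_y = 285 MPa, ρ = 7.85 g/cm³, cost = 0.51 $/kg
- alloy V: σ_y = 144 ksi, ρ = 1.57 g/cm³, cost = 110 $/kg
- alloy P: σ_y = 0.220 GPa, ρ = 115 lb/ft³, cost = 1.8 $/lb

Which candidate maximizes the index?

alloy H

Convert each candidate to consistent units, then evaluate M:
  alloy D: σ_y = 57.20 MPa, ρ = 1130 kg/m³, cost = 3.500 $/kg
  alloy H: σ_y = 285.0 MPa, ρ = 7850 kg/m³, cost = 0.5100 $/kg
  alloy V: σ_y = 992.8 MPa, ρ = 1570 kg/m³, cost = 110.0 $/kg
  alloy P: σ_y = 220.0 MPa, ρ = 1842 kg/m³, cost = 3.968 $/kg
  alloy H: M = 71.2 kN·m per $
  alloy P: M = 30.1 kN·m per $
  alloy D: M = 14.5 kN·m per $
  alloy V: M = 5.75 kN·m per $
Highest index: alloy H.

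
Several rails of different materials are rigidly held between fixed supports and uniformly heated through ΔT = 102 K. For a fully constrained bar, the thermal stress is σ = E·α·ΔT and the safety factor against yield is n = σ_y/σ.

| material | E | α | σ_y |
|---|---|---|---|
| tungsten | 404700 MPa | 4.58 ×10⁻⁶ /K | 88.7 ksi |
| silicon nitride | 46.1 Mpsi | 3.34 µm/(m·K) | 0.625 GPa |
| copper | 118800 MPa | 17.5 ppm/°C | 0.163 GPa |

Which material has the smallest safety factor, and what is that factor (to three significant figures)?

Per material, after unit conversion:
  tungsten: E = 404.7, α = 4.58, σ_y = 611.6 → σ = 189 MPa, n = 3.23
  silicon nitride: E = 317.8, α = 3.34, σ_y = 625.0 → σ = 108 MPa, n = 5.77
  copper: E = 118.8, α = 17.5, σ_y = 163.0 → σ = 212 MPa, n = 0.769
The minimum is copper at n = 0.769.

copper, n = 0.769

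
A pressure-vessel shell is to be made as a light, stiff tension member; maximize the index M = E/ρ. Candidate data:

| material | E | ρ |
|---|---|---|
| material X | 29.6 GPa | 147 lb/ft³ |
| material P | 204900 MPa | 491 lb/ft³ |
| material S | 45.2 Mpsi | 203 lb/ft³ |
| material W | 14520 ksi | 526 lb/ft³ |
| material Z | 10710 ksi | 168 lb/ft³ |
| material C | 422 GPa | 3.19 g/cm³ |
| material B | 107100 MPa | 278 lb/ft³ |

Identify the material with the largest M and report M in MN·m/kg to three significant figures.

material C, M = 132 MN·m/kg

After converting to SI:
  material X: E = 29.60 GPa, ρ = 2355 kg/m³
  material P: E = 204.9 GPa, ρ = 7865 kg/m³
  material S: E = 311.6 GPa, ρ = 3252 kg/m³
  material W: E = 100.1 GPa, ρ = 8426 kg/m³
  material Z: E = 73.84 GPa, ρ = 2691 kg/m³
  material C: E = 422.0 GPa, ρ = 3190 kg/m³
  material B: E = 107.1 GPa, ρ = 4453 kg/m³
  material C: M = 132 MN·m/kg
  material S: M = 95.8 MN·m/kg
  material Z: M = 27.4 MN·m/kg
  material P: M = 26.1 MN·m/kg
  material B: M = 24.1 MN·m/kg
  material X: M = 12.6 MN·m/kg
  material W: M = 11.9 MN·m/kg
Highest index: material C.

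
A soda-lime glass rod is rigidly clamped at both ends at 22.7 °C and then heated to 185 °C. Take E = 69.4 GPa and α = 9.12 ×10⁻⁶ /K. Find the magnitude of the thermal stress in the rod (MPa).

103 MPa

ΔT = 162.3 K. Constrained thermal stress σ = E·α·ΔT = 69.40×10³ MPa × 9.12×10⁻⁶ × 162.3 = 103 MPa (compressive).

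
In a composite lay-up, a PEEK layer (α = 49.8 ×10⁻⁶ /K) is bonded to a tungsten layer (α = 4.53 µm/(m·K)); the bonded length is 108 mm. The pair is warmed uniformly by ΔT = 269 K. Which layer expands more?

PEEK

α(PEEK) = 49.8×10⁻⁶/K vs α(tungsten) = 4.53×10⁻⁶/K.
Higher α expands more for the same ΔT: PEEK.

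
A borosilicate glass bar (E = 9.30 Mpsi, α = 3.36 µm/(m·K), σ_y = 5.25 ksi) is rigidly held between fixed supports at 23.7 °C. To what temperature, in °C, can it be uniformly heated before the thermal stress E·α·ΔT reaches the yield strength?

E = 9.30 Mpsi = 64.12 GPa.
σ_y = 5.25 ksi = 36.20 MPa.
E·α·ΔT = 36.20 MPa ⇒ ΔT = 36.20 / (64.12×10³ × 3.36×10⁻⁶) = 168.0 K.
T = 23.7 + 168.0 = 191.7 °C.

192 °C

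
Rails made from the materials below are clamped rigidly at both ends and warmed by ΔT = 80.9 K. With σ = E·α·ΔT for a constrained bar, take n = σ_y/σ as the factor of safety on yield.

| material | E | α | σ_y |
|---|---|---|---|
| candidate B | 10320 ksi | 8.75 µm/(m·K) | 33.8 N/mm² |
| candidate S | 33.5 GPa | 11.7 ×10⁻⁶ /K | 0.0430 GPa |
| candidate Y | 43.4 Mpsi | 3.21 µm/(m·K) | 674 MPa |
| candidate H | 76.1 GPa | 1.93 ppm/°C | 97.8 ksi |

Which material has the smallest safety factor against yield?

candidate B

Per material, after unit conversion:
  candidate B: E = 71.15, α = 8.75, σ_y = 33.80 → σ = 50.4 MPa, n = 0.671
  candidate S: E = 33.50, α = 11.7, σ_y = 43.00 → σ = 31.7 MPa, n = 1.36
  candidate Y: E = 299.2, α = 3.21, σ_y = 674.0 → σ = 77.7 MPa, n = 8.67
  candidate H: E = 76.10, α = 1.93, σ_y = 674.3 → σ = 11.9 MPa, n = 56.8
The minimum is candidate B at n = 0.671.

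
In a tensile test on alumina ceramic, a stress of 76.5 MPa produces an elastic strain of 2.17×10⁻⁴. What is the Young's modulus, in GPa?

E = σ/ε = 76.5 MPa / 2.17×10⁻⁴ = 352500 MPa = 353 GPa.

353 GPa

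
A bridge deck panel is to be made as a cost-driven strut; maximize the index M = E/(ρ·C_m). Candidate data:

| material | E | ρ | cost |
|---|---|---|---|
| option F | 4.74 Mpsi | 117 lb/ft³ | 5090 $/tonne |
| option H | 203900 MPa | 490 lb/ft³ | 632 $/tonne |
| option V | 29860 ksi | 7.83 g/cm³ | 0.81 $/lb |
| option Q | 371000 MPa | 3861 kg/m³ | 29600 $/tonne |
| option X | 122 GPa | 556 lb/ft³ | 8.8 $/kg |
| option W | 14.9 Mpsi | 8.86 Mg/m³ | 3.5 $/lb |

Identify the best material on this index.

In SI units:
  option F: E = 32.68 GPa, ρ = 1874 kg/m³, cost = 5.090 $/kg
  option H: E = 203.9 GPa, ρ = 7849 kg/m³, cost = 0.6320 $/kg
  option V: E = 205.9 GPa, ρ = 7830 kg/m³, cost = 1.786 $/kg
  option Q: E = 371.0 GPa, ρ = 3861 kg/m³, cost = 29.60 $/kg
  option X: E = 122.0 GPa, ρ = 8906 kg/m³, cost = 8.800 $/kg
  option W: E = 102.7 GPa, ρ = 8860 kg/m³, cost = 7.716 $/kg
  option H: M = 41.1 MN·m per $
  option V: M = 14.7 MN·m per $
  option F: M = 3.43 MN·m per $
  option Q: M = 3.25 MN·m per $
  option X: M = 1.56 MN·m per $
  option W: M = 1.50 MN·m per $
The maximum is for option H.

option H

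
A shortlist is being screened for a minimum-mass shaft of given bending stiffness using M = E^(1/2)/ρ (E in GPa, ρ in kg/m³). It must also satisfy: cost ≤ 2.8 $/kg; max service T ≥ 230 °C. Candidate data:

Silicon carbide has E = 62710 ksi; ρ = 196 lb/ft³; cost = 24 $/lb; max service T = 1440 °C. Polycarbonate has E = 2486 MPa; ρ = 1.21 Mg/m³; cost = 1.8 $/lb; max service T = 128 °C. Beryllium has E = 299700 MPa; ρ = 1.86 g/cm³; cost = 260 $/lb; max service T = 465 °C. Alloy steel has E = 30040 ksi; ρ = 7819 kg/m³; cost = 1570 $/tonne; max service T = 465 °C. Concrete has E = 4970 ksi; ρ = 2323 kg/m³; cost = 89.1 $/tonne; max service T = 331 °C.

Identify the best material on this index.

Screen on constraints: cost ≤ 2.8 $/kg; max service T ≥ 230 °C. Survivors: alloy steel, concrete.
Putting every candidate on a common basis:
  alloy steel: E = 207.1 GPa, ρ = 7819 kg/m³
  concrete: E = 34.27 GPa, ρ = 2323 kg/m³
  concrete: M = 2.52×10⁻³
  alloy steel: M = 1.84×10⁻³
Concrete has the largest M.

concrete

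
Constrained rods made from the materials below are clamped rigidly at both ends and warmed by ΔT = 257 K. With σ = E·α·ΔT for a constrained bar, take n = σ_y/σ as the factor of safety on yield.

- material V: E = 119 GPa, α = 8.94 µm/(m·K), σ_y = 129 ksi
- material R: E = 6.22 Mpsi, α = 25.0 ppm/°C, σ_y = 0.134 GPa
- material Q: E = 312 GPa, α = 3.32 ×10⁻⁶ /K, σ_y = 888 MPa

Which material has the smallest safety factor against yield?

In consistent units (E in GPa, α in ×10⁻⁶/K, σ_y in MPa):
  material V: E = 119.0, α = 8.94, σ_y = 889.4 → σ = 273 MPa, n = 3.25
  material R: E = 42.89, α = 25.0, σ_y = 134.0 → σ = 276 MPa, n = 0.486
  material Q: E = 312.0, α = 3.32, σ_y = 888.0 → σ = 266 MPa, n = 3.34
The minimum is material R at n = 0.486.

material R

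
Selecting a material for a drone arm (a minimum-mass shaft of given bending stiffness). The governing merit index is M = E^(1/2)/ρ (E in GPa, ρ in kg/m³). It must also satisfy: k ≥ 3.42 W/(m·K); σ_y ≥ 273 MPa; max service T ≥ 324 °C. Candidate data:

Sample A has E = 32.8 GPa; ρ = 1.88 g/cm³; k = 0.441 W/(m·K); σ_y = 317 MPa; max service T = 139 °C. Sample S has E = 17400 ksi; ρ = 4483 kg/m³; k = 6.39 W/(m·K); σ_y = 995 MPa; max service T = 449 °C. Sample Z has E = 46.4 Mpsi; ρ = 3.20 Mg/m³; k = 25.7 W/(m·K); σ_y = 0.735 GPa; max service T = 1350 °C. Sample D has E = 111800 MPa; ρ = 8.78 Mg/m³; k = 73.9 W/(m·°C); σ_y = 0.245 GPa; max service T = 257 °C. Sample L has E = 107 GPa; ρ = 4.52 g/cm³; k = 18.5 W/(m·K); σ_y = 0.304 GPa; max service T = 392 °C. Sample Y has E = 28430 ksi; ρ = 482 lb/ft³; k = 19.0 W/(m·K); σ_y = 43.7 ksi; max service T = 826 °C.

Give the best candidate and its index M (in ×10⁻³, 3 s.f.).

sample Z, M = 5.59×10⁻³

Screen on constraints: k ≥ 3.42 W/(m·K); σ_y ≥ 273 MPa; max service T ≥ 324 °C. Survivors: sample S, sample Z, sample L, sample Y.
Convert each candidate to consistent units, then evaluate M:
  sample S: E = 120.0 GPa, ρ = 4483 kg/m³
  sample Z: E = 319.9 GPa, ρ = 3200 kg/m³
  sample L: E = 107.0 GPa, ρ = 4520 kg/m³
  sample Y: E = 196.0 GPa, ρ = 7721 kg/m³
  sample Z: M = 5.59×10⁻³
  sample S: M = 2.44×10⁻³
  sample L: M = 2.29×10⁻³
  sample Y: M = 1.81×10⁻³
Sample Z has the largest M.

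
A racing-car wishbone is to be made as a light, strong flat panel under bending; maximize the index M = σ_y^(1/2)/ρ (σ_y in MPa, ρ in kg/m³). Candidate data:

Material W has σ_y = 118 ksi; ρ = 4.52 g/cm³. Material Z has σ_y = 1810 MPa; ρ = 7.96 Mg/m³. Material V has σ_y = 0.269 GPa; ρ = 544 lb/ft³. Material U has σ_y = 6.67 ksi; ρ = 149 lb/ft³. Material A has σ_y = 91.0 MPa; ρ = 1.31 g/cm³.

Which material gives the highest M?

Putting every candidate on a common basis:
  material W: σ_y = 813.6 MPa, ρ = 4520 kg/m³
  material Z: σ_y = 1810 MPa, ρ = 7960 kg/m³
  material V: σ_y = 269.0 MPa, ρ = 8714 kg/m³
  material U: σ_y = 45.99 MPa, ρ = 2387 kg/m³
  material A: σ_y = 91.00 MPa, ρ = 1310 kg/m³
  material A: M = 7.28×10⁻³
  material W: M = 6.31×10⁻³
  material Z: M = 5.34×10⁻³
  material U: M = 2.84×10⁻³
  material V: M = 1.88×10⁻³
Highest index: material A.

material A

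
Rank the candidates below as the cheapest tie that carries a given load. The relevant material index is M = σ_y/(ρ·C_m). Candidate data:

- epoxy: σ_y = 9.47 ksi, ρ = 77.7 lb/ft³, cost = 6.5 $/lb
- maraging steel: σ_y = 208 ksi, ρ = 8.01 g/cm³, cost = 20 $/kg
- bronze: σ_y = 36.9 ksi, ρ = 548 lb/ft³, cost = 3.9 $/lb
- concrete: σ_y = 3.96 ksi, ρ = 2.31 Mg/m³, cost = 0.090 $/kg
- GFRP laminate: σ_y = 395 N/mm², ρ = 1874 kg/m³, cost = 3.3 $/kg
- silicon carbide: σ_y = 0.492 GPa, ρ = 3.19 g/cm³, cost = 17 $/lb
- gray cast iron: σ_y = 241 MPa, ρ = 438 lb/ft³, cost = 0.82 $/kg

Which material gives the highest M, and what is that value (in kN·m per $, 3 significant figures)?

concrete, M = 131 kN·m per $

After converting to SI:
  epoxy: σ_y = 65.29 MPa, ρ = 1245 kg/m³, cost = 14.33 $/kg
  maraging steel: σ_y = 1434 MPa, ρ = 8010 kg/m³, cost = 20.00 $/kg
  bronze: σ_y = 254.4 MPa, ρ = 8778 kg/m³, cost = 8.598 $/kg
  concrete: σ_y = 27.30 MPa, ρ = 2310 kg/m³, cost = 0.09000 $/kg
  GFRP laminate: σ_y = 395.0 MPa, ρ = 1874 kg/m³, cost = 3.300 $/kg
  silicon carbide: σ_y = 492.0 MPa, ρ = 3190 kg/m³, cost = 37.48 $/kg
  gray cast iron: σ_y = 241.0 MPa, ρ = 7016 kg/m³, cost = 0.8200 $/kg
  concrete: M = 131 kN·m per $
  GFRP laminate: M = 63.9 kN·m per $
  gray cast iron: M = 41.9 kN·m per $
  maraging steel: M = 8.95 kN·m per $
  silicon carbide: M = 4.12 kN·m per $
  epoxy: M = 3.66 kN·m per $
  bronze: M = 3.37 kN·m per $
The maximum is for concrete.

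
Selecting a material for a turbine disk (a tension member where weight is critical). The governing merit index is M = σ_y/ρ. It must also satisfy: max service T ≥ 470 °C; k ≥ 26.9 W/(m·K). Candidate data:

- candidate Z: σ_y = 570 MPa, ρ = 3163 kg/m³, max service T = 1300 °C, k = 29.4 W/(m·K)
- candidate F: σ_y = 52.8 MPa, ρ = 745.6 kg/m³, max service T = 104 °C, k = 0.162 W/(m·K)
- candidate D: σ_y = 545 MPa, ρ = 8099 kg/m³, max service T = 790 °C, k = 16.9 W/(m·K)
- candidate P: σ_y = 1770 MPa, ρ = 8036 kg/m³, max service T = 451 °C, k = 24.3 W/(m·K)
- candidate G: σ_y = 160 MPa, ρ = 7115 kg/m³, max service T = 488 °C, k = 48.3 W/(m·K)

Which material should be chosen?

Screen on constraints: max service T ≥ 470 °C; k ≥ 26.9 W/(m·K). Survivors: candidate Z, candidate G.
Computing M directly (units already consistent):
  candidate Z: M = 180 kN·m/kg
  candidate G: M = 22.5 kN·m/kg
Candidate Z has the largest M.

candidate Z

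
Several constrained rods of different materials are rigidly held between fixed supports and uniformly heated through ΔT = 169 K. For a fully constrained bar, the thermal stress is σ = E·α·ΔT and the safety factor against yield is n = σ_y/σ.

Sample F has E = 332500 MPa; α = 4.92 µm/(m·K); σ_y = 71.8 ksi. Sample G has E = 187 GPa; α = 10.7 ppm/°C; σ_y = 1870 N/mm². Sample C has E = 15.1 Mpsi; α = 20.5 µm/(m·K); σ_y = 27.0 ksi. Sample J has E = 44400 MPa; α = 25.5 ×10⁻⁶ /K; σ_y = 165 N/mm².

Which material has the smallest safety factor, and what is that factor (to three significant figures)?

sample C, n = 0.516

Converting E to GPa, α to ×10⁻⁶/K, σ_y to MPa, then σ and n for each:
  sample F: E = 332.5, α = 4.92, σ_y = 495.0 → σ = 276 MPa, n = 1.79
  sample G: E = 187.0, α = 10.7, σ_y = 1870 → σ = 338 MPa, n = 5.53
  sample C: E = 104.1, α = 20.5, σ_y = 186.2 → σ = 361 MPa, n = 0.516
  sample J: E = 44.40, α = 25.5, σ_y = 165.0 → σ = 191 MPa, n = 0.862
Smallest n: sample C with n = 0.516.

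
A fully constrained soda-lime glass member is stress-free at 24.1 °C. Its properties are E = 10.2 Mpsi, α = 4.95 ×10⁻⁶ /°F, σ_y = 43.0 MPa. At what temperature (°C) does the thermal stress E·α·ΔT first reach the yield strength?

92.7 °C

E = 10.2 Mpsi = 70.33 GPa.
α = 4.95×10⁻⁶/°F × 9/5 = 8.91×10⁻⁶/K.
E·α·ΔT = 43.00 MPa ⇒ ΔT = 43.00 / (70.33×10³ × 8.91×10⁻⁶) = 68.62 K.
T = 24.1 + 68.62 = 92.72 °C.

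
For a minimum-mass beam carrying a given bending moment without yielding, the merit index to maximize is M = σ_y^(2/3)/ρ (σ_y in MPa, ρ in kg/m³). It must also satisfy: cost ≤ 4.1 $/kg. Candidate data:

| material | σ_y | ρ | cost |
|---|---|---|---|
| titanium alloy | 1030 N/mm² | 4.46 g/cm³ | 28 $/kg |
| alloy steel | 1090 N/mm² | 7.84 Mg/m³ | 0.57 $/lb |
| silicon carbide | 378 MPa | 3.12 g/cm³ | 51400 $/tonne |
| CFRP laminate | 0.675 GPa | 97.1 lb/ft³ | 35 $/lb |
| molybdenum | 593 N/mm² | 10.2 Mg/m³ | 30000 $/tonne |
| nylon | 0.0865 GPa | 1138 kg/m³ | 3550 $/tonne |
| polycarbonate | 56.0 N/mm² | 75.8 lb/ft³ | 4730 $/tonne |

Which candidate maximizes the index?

nylon

Screen on constraints: cost ≤ 4.1 $/kg. Survivors: alloy steel, nylon.
After converting to SI:
  alloy steel: σ_y = 1090 MPa, ρ = 7840 kg/m³
  nylon: σ_y = 86.50 MPa, ρ = 1138 kg/m³
  nylon: M = 17.2×10⁻³
  alloy steel: M = 13.5×10⁻³
Highest index: nylon.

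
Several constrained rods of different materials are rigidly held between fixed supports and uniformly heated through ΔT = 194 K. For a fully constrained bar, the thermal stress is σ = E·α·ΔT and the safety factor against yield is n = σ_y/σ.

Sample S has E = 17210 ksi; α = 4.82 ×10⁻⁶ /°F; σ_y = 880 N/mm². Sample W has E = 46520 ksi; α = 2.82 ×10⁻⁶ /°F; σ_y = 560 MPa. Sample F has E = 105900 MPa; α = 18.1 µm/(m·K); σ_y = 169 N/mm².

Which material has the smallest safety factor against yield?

sample F

In consistent units (E in GPa, α in ×10⁻⁶/K, σ_y in MPa):
  sample S: E = 118.7, α = 8.68, σ_y = 880.0 → σ = 200 MPa, n = 4.41
  sample W: E = 320.7, α = 5.08, σ_y = 560.0 → σ = 316 MPa, n = 1.77
  sample F: E = 105.9, α = 18.1, σ_y = 169.0 → σ = 372 MPa, n = 0.454
Smallest n: sample F with n = 0.454.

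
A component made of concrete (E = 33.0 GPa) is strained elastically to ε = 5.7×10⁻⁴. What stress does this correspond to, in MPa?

18.8 MPa

σ = E·ε = 33000 MPa × 5.7×10⁻⁴ = 18.8 MPa.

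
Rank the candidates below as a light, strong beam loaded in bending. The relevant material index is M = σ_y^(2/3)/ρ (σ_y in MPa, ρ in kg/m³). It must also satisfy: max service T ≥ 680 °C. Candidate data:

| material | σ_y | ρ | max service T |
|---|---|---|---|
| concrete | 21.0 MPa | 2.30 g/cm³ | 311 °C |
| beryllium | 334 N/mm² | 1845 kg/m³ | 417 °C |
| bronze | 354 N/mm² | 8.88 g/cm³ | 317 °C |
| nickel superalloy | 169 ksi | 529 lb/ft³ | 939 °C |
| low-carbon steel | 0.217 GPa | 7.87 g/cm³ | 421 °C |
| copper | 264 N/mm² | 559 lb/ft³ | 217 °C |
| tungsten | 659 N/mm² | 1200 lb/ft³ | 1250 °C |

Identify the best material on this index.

Screen on constraints: max service T ≥ 680 °C. Survivors: nickel superalloy, tungsten.
After converting to SI:
  nickel superalloy: σ_y = 1165 MPa, ρ = 8474 kg/m³
  tungsten: σ_y = 659.0 MPa, ρ = 19220 kg/m³
  nickel superalloy: M = 13.1×10⁻³
  tungsten: M = 3.94×10⁻³
Highest index: nickel superalloy.

nickel superalloy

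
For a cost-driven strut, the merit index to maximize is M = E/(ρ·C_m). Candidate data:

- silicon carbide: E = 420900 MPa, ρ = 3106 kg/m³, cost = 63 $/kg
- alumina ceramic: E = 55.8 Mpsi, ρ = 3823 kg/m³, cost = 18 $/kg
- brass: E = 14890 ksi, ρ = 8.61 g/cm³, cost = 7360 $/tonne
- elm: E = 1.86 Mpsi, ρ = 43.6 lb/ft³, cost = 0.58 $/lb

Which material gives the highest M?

Convert each candidate to consistent units, then evaluate M:
  silicon carbide: E = 420.9 GPa, ρ = 3106 kg/m³, cost = 63.00 $/kg
  alumina ceramic: E = 384.7 GPa, ρ = 3823 kg/m³, cost = 18.00 $/kg
  brass: E = 102.7 GPa, ρ = 8610 kg/m³, cost = 7.360 $/kg
  elm: E = 12.82 GPa, ρ = 698.4 kg/m³, cost = 1.279 $/kg
  elm: M = 14.4 MN·m per $
  alumina ceramic: M = 5.59 MN·m per $
  silicon carbide: M = 2.15 MN·m per $
  brass: M = 1.62 MN·m per $
Elm ranks first.

elm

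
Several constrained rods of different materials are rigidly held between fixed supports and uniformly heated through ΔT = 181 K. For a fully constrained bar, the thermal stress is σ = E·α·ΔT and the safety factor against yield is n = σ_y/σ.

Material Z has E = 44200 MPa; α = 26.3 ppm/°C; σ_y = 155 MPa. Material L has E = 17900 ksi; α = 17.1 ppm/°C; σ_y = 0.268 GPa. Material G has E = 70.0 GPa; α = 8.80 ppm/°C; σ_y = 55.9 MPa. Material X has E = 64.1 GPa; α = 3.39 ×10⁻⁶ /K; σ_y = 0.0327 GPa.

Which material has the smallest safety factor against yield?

Per material, after unit conversion:
  material Z: E = 44.20, α = 26.3, σ_y = 155.0 → σ = 210 MPa, n = 0.737
  material L: E = 123.4, α = 17.1, σ_y = 268.0 → σ = 382 MPa, n = 0.702
  material G: E = 70.00, α = 8.80, σ_y = 55.90 → σ = 111 MPa, n = 0.501
  material X: E = 64.10, α = 3.39, σ_y = 32.70 → σ = 39.3 MPa, n = 0.831
Smallest n: material G with n = 0.501.

material G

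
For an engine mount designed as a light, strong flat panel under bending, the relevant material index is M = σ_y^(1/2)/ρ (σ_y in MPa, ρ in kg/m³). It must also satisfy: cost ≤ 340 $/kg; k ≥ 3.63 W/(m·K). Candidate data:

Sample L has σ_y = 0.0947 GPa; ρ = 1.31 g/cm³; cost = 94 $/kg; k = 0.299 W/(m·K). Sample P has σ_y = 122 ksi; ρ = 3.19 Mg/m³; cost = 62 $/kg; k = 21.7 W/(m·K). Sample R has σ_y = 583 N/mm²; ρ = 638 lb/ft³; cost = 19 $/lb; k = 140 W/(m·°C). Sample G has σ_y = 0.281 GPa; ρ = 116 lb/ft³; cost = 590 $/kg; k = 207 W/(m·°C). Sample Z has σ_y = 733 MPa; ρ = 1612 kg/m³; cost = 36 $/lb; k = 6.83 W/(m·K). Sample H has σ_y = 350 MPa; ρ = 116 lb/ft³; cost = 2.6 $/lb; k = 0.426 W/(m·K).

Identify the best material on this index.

sample Z

Screen on constraints: cost ≤ 340 $/kg; k ≥ 3.63 W/(m·K). Survivors: sample P, sample R, sample Z.
Putting every candidate on a common basis:
  sample P: σ_y = 841.2 MPa, ρ = 3190 kg/m³
  sample R: σ_y = 583.0 MPa, ρ = 10220 kg/m³
  sample Z: σ_y = 733.0 MPa, ρ = 1612 kg/m³
  sample Z: M = 16.8×10⁻³
  sample P: M = 9.09×10⁻³
  sample R: M = 2.36×10⁻³
The maximum is for sample Z.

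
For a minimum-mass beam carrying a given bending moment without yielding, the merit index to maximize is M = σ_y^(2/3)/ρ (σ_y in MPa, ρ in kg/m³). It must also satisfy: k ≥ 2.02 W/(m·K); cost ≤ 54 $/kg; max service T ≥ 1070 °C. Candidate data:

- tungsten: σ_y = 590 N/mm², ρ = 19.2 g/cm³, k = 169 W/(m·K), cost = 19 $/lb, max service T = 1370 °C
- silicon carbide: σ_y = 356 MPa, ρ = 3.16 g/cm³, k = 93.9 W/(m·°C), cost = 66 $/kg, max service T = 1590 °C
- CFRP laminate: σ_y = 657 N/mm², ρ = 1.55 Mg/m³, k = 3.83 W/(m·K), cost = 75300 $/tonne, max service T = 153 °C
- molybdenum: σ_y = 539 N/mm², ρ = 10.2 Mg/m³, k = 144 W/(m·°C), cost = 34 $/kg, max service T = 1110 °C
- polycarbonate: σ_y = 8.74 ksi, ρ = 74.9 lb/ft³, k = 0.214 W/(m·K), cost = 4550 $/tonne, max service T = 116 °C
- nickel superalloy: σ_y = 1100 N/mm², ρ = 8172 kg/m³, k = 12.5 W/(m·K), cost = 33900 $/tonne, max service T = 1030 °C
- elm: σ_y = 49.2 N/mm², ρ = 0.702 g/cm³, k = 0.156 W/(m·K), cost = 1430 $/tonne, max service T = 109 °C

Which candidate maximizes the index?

molybdenum

Screen on constraints: k ≥ 2.02 W/(m·K); cost ≤ 54 $/kg; max service T ≥ 1070 °C. Survivors: tungsten, molybdenum.
After converting to SI:
  tungsten: σ_y = 590.0 MPa, ρ = 19200 kg/m³
  molybdenum: σ_y = 539.0 MPa, ρ = 10200 kg/m³
  molybdenum: M = 6.49×10⁻³
  tungsten: M = 3.66×10⁻³
Highest index: molybdenum.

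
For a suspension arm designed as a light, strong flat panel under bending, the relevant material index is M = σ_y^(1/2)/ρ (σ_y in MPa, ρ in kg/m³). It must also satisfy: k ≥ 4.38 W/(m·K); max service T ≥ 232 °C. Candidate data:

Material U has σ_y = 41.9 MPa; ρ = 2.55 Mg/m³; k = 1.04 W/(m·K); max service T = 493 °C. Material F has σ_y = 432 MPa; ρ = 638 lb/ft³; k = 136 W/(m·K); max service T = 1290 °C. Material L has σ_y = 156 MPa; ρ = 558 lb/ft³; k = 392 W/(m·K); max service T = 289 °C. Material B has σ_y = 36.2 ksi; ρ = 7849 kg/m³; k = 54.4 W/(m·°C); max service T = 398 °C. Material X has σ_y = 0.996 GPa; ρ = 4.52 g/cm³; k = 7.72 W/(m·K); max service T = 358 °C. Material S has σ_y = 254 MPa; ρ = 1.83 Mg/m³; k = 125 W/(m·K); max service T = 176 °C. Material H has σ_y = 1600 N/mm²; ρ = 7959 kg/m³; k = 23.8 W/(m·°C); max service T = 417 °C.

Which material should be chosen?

material X

Screen on constraints: k ≥ 4.38 W/(m·K); max service T ≥ 232 °C. Survivors: material F, material L, material B, material X, material H.
Convert each candidate to consistent units, then evaluate M:
  material F: σ_y = 432.0 MPa, ρ = 10220 kg/m³
  material L: σ_y = 156.0 MPa, ρ = 8938 kg/m³
  material B: σ_y = 249.6 MPa, ρ = 7849 kg/m³
  material X: σ_y = 996.0 MPa, ρ = 4520 kg/m³
  material H: σ_y = 1600 MPa, ρ = 7959 kg/m³
  material X: M = 6.98×10⁻³
  material H: M = 5.03×10⁻³
  material F: M = 2.03×10⁻³
  material B: M = 2.01×10⁻³
  material L: M = 1.40×10⁻³
Material X has the largest M.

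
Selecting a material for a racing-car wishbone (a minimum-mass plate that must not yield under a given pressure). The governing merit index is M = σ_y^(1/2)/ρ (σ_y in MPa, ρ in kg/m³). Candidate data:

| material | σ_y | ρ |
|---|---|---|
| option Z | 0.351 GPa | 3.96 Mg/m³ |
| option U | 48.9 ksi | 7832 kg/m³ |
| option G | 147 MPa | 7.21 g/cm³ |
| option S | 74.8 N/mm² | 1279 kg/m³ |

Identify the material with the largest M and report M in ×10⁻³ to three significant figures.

Normalizing units and computing the index:
  option Z: σ_y = 351.0 MPa, ρ = 3960 kg/m³
  option U: σ_y = 337.2 MPa, ρ = 7832 kg/m³
  option G: σ_y = 147.0 MPa, ρ = 7210 kg/m³
  option S: σ_y = 74.80 MPa, ρ = 1279 kg/m³
  option S: M = 6.76×10⁻³
  option Z: M = 4.73×10⁻³
  option U: M = 2.34×10⁻³
  option G: M = 1.68×10⁻³
Highest index: option S.

option S, M = 6.76×10⁻³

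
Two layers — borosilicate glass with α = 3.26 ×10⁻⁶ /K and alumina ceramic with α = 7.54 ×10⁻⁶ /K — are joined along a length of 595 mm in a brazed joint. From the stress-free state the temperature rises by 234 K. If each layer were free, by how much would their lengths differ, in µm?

596 µm

Δα = |3.26 − 7.54|×10⁻⁶/K = 4.28×10⁻⁶/K.
ΔL_mismatch = Δα·L·ΔT = 4.28×10⁻⁶ × 595.0 mm × 234.0 K = 596 µm.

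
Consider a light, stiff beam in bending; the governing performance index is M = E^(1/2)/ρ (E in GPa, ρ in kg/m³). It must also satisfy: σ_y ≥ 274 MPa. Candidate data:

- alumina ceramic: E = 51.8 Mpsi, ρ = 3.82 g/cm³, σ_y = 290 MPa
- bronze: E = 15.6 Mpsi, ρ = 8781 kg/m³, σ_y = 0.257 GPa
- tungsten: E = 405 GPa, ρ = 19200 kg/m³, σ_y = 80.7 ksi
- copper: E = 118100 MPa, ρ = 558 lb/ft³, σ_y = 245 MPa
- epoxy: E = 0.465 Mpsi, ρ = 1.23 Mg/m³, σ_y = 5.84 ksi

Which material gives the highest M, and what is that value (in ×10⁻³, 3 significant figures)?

Screen on constraints: σ_y ≥ 274 MPa. Survivors: alumina ceramic, tungsten.
Convert each candidate to consistent units, then evaluate M:
  alumina ceramic: E = 357.1 GPa, ρ = 3820 kg/m³
  tungsten: E = 405.0 GPa, ρ = 19200 kg/m³
  alumina ceramic: M = 4.95×10⁻³
  tungsten: M = 1.05×10⁻³
Highest index: alumina ceramic.

alumina ceramic, M = 4.95×10⁻³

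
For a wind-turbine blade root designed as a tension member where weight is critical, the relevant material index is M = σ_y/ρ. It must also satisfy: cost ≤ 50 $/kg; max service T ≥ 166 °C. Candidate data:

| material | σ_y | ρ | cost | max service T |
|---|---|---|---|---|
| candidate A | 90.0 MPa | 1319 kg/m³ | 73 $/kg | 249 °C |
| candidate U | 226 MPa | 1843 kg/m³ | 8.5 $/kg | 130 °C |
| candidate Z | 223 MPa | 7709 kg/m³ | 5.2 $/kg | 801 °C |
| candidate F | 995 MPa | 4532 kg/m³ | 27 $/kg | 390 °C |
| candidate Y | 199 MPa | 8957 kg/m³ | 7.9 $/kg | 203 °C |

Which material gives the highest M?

Screen on constraints: cost ≤ 50 $/kg; max service T ≥ 166 °C. Survivors: candidate Z, candidate F, candidate Y.
Computing M directly (units already consistent):
  candidate F: M = 220 kN·m/kg
  candidate Z: M = 28.9 kN·m/kg
  candidate Y: M = 22.2 kN·m/kg
Candidate F has the largest M.

candidate F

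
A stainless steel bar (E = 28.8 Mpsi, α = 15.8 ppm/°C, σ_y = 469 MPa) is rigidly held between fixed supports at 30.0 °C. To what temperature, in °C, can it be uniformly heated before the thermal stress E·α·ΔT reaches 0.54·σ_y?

111 °C

E = 28.8 Mpsi = 198.6 GPa.
E·α·ΔT = 253.3 MPa ⇒ ΔT = 253.3 / (198.6×10³ × 15.8×10⁻⁶) = 80.72 K.
T = 30.0 + 80.72 = 110.7 °C.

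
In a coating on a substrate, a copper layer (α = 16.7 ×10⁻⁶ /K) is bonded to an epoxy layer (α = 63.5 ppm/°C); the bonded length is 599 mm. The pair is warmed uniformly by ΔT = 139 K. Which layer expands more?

epoxy

α(copper) = 16.7×10⁻⁶/K vs α(epoxy) = 63.5×10⁻⁶/K.
Higher α expands more for the same ΔT: epoxy.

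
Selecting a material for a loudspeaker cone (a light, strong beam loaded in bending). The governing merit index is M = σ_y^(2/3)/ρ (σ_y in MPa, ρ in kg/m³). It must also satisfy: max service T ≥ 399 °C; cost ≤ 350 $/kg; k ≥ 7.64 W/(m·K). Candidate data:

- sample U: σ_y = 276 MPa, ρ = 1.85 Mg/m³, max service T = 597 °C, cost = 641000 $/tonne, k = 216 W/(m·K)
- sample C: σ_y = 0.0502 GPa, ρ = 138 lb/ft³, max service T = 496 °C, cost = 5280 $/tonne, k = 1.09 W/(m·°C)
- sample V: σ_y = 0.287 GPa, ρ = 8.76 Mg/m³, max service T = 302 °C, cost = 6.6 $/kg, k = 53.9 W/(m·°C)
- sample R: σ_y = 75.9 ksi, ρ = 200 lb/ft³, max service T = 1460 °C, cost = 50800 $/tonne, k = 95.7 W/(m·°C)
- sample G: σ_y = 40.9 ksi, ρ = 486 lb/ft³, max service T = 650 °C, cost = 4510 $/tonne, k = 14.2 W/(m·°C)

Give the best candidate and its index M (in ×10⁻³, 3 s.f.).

sample R, M = 20.3×10⁻³

Screen on constraints: max service T ≥ 399 °C; cost ≤ 350 $/kg; k ≥ 7.64 W/(m·K). Survivors: sample R, sample G.
In SI units:
  sample R: σ_y = 523.3 MPa, ρ = 3204 kg/m³
  sample G: σ_y = 282.0 MPa, ρ = 7785 kg/m³
  sample R: M = 20.3×10⁻³
  sample G: M = 5.52×10⁻³
Highest index: sample R.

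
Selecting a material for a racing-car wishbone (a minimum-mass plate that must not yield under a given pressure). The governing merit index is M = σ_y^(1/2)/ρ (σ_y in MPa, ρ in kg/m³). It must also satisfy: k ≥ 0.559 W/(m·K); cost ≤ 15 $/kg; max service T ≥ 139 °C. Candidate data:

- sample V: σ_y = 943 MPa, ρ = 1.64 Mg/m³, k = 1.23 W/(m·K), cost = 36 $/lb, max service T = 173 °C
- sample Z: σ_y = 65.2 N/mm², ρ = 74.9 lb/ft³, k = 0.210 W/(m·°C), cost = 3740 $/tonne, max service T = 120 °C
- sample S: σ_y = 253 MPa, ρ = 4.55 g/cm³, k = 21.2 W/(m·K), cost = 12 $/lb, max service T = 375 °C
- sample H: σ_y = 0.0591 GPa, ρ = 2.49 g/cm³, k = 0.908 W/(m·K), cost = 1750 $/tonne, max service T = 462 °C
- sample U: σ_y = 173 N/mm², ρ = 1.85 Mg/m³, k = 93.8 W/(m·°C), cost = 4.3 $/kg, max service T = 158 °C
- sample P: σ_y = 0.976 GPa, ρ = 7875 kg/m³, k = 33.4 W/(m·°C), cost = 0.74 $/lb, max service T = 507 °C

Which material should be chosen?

sample U

Screen on constraints: k ≥ 0.559 W/(m·K); cost ≤ 15 $/kg; max service T ≥ 139 °C. Survivors: sample H, sample U, sample P.
Convert each candidate to consistent units, then evaluate M:
  sample H: σ_y = 59.10 MPa, ρ = 2490 kg/m³
  sample U: σ_y = 173.0 MPa, ρ = 1850 kg/m³
  sample P: σ_y = 976.0 MPa, ρ = 7875 kg/m³
  sample U: M = 7.11×10⁻³
  sample P: M = 3.97×10⁻³
  sample H: M = 3.09×10⁻³
Sample U has the largest M.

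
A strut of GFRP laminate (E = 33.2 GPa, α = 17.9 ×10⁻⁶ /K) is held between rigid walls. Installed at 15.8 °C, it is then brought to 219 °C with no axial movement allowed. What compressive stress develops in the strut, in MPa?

ΔT = 203.2 K. Constrained thermal stress σ = E·α·ΔT = 33.20×10³ MPa × 17.9×10⁻⁶ × 203.2 = 121 MPa (compressive).

121 MPa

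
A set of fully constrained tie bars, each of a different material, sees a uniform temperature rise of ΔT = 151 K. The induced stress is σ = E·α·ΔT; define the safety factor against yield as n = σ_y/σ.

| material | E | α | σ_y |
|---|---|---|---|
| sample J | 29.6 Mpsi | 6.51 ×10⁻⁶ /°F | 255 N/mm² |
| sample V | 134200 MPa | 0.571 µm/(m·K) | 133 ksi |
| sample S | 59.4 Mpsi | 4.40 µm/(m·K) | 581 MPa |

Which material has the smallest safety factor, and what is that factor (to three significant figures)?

Converting E to GPa, α to ×10⁻⁶/K, σ_y to MPa, then σ and n for each:
  sample J: E = 204.1, α = 11.7, σ_y = 255.0 → σ = 361 MPa, n = 0.706
  sample V: E = 134.2, α = 0.571, σ_y = 917.0 → σ = 11.6 MPa, n = 79.3
  sample S: E = 409.5, α = 4.40, σ_y = 581.0 → σ = 272 MPa, n = 2.14
Smallest n: sample J with n = 0.706.

sample J, n = 0.706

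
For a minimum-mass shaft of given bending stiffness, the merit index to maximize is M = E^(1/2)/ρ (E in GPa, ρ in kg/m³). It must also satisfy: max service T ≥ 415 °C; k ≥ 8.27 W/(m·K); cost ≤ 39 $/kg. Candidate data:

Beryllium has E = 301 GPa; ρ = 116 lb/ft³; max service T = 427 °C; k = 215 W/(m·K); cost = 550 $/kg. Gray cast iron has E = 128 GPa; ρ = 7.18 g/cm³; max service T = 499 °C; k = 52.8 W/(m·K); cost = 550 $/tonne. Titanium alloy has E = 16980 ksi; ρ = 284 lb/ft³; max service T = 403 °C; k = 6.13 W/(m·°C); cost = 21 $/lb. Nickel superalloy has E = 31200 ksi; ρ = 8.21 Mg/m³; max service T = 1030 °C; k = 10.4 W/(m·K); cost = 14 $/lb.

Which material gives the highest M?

nickel superalloy

Screen on constraints: max service T ≥ 415 °C; k ≥ 8.27 W/(m·K); cost ≤ 39 $/kg. Survivors: gray cast iron, nickel superalloy.
Putting every candidate on a common basis:
  gray cast iron: E = 128.0 GPa, ρ = 7180 kg/m³
  nickel superalloy: E = 215.1 GPa, ρ = 8210 kg/m³
  nickel superalloy: M = 1.79×10⁻³
  gray cast iron: M = 1.58×10⁻³
Nickel superalloy ranks first.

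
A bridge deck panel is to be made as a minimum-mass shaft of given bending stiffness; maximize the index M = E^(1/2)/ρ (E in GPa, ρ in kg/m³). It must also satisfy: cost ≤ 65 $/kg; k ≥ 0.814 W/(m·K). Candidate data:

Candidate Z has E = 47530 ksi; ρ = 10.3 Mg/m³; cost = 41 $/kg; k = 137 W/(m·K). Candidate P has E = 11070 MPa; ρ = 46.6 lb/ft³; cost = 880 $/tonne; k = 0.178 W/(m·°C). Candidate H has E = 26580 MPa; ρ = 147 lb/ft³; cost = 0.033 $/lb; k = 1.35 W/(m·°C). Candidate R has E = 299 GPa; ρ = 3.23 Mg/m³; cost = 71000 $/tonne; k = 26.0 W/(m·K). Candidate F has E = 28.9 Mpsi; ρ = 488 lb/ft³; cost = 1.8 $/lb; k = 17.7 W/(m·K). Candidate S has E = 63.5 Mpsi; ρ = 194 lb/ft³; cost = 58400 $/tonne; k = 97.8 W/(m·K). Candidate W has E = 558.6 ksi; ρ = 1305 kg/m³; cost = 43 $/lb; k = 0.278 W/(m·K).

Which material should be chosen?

Screen on constraints: cost ≤ 65 $/kg; k ≥ 0.814 W/(m·K). Survivors: candidate Z, candidate H, candidate F, candidate S.
In SI units:
  candidate Z: E = 327.7 GPa, ρ = 10300 kg/m³
  candidate H: E = 26.58 GPa, ρ = 2355 kg/m³
  candidate F: E = 199.3 GPa, ρ = 7817 kg/m³
  candidate S: E = 437.8 GPa, ρ = 3108 kg/m³
  candidate S: M = 6.73×10⁻³
  candidate H: M = 2.19×10⁻³
  candidate F: M = 1.81×10⁻³
  candidate Z: M = 1.76×10⁻³
The maximum is for candidate S.

candidate S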